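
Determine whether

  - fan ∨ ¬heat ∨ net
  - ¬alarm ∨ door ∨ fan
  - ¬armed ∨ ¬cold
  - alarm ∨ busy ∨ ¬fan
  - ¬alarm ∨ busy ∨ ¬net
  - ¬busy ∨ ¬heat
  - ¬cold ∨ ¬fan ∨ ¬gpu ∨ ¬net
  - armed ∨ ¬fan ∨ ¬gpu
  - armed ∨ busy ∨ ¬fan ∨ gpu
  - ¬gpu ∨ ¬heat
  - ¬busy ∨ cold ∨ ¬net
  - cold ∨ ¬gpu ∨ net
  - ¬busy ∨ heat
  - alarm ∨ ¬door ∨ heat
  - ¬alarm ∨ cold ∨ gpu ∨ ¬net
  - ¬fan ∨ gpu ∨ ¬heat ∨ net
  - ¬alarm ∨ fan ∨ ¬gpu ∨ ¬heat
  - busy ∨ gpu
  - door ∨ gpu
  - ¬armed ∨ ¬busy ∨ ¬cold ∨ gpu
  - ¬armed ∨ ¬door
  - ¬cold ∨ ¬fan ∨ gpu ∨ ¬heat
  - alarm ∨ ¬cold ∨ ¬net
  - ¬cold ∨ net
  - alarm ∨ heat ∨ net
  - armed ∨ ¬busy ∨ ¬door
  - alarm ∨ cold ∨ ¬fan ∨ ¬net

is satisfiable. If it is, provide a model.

alarm = False; heat = False; gpu = True; armed = True; net = True; door = False; cold = False; fan = False; busy = False

Set alarm = False.
Try heat = True:
  (¬busy ∨ ¬heat) forces busy = False.
  (alarm ∨ busy ∨ ¬fan) forces fan = False.
  (fan ∨ ¬heat ∨ net) forces net = True.
  (¬gpu ∨ ¬heat) forces gpu = False.
  clause (busy ∨ gpu) is falsified — backtrack.
So heat = False.
  then (¬busy ∨ heat) forces busy = False.
  then (alarm ∨ ¬door ∨ heat) forces door = False.
  then (busy ∨ gpu) forces gpu = True.
  then (alarm ∨ heat ∨ net) forces net = True.
  then (alarm ∨ busy ∨ ¬fan) forces fan = False.
  then (alarm ∨ ¬cold ∨ ¬net) forces cold = False.
Set armed = True.
All clauses satisfied.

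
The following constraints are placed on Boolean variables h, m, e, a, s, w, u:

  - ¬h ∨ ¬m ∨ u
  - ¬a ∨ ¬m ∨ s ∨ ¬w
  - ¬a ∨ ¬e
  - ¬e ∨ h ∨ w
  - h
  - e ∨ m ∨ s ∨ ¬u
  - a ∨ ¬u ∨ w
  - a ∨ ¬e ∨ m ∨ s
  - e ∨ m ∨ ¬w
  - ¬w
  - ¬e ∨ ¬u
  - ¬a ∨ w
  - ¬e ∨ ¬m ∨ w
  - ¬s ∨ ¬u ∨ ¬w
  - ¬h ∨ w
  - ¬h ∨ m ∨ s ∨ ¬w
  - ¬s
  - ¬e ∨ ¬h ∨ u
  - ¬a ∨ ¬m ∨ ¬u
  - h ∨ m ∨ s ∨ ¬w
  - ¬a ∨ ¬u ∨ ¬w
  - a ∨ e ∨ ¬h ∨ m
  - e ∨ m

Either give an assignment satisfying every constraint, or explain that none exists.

The formula is unsatisfiable.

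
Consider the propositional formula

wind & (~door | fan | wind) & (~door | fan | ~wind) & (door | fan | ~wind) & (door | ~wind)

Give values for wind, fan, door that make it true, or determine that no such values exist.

wind = True, fan = True, door = True

Unit clause (wind) forces wind = True.
In (door | ~wind) only door is left, so door = True.
In (~door | fan | ~wind) only fan is left, so fan = True.
All clauses satisfied.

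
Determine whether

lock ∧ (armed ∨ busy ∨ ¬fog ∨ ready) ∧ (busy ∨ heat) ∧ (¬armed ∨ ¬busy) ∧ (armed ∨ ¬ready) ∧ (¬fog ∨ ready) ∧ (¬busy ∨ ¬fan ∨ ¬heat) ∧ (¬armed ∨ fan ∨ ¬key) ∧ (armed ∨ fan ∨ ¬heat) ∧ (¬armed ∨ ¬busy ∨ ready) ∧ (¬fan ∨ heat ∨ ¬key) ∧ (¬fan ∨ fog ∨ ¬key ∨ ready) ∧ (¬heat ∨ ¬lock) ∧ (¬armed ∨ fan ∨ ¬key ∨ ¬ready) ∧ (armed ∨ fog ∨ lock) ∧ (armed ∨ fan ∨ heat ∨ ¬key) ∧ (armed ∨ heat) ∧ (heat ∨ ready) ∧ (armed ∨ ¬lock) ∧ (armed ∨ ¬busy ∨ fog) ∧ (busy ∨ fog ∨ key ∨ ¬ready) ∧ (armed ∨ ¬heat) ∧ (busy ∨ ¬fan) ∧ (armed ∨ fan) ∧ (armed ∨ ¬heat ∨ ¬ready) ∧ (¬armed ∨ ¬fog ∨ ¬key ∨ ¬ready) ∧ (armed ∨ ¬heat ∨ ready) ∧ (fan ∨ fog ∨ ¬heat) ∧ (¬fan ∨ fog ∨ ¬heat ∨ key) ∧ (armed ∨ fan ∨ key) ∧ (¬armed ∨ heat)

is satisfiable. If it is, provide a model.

Case lock = True:
  (¬heat ∨ ¬lock) forces heat = False.
  (busy ∨ heat) forces busy = True.
  (¬armed ∨ ¬busy) forces armed = False.
  Clause (armed ∨ heat) is falsified — contradiction.
Case lock = False:
  Clause (lock) is falsified — contradiction.
Both cases fail, so the formula is unsatisfiable.

Unsatisfiable — no assignment works.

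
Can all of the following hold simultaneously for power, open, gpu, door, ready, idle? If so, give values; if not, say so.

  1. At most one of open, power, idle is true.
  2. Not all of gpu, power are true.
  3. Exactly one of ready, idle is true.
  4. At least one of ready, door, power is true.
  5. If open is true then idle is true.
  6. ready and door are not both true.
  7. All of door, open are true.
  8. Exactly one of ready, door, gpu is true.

Case open = True:
  (1) with open=T forces power = False.
  (1) with open=T forces idle = False.
  Constraint (5) is violated (open=T, idle=F) — contradiction.
Case open = False:
  Constraint (7) is violated (open=F) — contradiction.
Both cases fail — unsatisfiable.

UNSATISFIABLE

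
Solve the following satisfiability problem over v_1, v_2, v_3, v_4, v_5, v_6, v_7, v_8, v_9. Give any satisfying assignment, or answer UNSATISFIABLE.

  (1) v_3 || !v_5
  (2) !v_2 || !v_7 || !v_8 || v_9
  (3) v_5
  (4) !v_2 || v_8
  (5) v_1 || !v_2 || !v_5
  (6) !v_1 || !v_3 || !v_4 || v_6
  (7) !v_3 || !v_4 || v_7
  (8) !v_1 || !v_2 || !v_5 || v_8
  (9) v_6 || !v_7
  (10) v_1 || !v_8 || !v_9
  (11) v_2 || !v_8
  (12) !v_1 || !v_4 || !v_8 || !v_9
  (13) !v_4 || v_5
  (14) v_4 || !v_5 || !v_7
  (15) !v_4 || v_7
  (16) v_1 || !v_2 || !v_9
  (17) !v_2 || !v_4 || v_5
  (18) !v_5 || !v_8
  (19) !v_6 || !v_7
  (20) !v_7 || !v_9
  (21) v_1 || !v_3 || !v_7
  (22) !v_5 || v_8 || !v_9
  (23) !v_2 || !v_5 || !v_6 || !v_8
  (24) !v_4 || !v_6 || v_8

Unit clause (v_5) forces v_5 = True.
In (!v_5 || !v_8) only !v_8 is left, so v_8 = False.
In (!v_5 || v_8 || !v_9) only !v_9 is left, so v_9 = False.
In (v_3 || !v_5) only v_3 is left, so v_3 = True.
In (!v_2 || v_8) only !v_2 is left, so v_2 = False.
Set v_1 = False.
  then (v_1 || !v_3 || !v_7) forces v_7 = False.
  then (!v_3 || !v_4 || v_7) forces v_4 = False.
Set v_6 = False.
All clauses satisfied.

v_1 = False; v_2 = False; v_3 = True; v_4 = False; v_5 = True; v_6 = False; v_7 = False; v_8 = False; v_9 = False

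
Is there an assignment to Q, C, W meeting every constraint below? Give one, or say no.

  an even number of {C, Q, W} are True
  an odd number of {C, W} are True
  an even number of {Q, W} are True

Q = True; C = False; W = True

{C, Q, W}: 2 true → even ✓
{C, W}: 1 true → odd ✓
{Q, W}: 2 true → even ✓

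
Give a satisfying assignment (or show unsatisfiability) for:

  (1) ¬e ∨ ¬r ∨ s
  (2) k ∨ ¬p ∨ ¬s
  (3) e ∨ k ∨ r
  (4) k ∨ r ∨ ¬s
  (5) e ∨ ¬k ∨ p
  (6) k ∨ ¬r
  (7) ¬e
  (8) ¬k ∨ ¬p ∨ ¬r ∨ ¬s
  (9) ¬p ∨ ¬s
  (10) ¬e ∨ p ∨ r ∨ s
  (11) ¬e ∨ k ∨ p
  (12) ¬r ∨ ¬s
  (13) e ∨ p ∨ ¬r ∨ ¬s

r = False, e = False, s = False, k = True, p = True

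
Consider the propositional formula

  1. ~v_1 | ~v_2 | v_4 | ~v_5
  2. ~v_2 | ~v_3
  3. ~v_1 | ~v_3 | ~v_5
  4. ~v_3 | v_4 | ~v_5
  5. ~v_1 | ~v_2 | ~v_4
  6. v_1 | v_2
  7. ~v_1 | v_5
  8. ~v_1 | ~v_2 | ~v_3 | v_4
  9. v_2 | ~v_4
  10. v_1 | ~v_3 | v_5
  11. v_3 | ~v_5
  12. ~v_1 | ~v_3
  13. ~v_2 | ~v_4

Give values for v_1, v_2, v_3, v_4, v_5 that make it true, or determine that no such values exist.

Set v_1 = False.
  then (v_1 | v_2) forces v_2 = True.
  then (~v_2 | ~v_4) forces v_4 = False.
  then (~v_2 | ~v_3) forces v_3 = False.
  then (v_3 | ~v_5) forces v_5 = False.
All clauses satisfied.

v_1: False, v_2: True, v_3: False, v_4: False, v_5: False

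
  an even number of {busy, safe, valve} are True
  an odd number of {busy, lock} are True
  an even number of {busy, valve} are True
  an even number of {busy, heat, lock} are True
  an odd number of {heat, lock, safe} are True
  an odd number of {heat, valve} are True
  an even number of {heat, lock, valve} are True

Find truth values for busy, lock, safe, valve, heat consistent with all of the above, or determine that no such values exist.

No satisfying assignment exists.

Adding constraints 1, 2, 5, 6 mod 2: every variable appears an even number of times on the left, so the left side is 0.
But the right sides sum to 1 (mod 2). 0 ≠ 1 — the system is inconsistent.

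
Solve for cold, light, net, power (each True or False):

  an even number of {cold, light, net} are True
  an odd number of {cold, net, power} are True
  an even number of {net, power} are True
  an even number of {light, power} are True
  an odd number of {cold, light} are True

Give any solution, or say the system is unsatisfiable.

No satisfying assignment exists.

Adding constraints 1, 2, 4 mod 2: every variable appears an even number of times on the left, so the left side is 0.
But the right sides sum to 1 (mod 2). 0 ≠ 1 — the system is inconsistent.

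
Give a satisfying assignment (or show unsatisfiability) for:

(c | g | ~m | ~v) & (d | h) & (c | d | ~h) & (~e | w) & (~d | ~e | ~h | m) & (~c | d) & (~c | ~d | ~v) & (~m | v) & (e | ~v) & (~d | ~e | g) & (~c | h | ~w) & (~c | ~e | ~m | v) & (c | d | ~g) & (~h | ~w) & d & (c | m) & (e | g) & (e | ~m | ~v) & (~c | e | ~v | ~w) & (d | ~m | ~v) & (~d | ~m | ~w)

Unit clause (d) forces d = True.
Set m = False.
  then (c | m) forces c = True.
  then (~c | ~d | ~v) forces v = False.
Set g = True.
Set h = True.
  then (~d | ~e | ~h | m) forces e = False.
  then (~h | ~w) forces w = False.
All clauses satisfied.

m=F, c=T, g=T, v=F, h=T, e=F, w=F, d=T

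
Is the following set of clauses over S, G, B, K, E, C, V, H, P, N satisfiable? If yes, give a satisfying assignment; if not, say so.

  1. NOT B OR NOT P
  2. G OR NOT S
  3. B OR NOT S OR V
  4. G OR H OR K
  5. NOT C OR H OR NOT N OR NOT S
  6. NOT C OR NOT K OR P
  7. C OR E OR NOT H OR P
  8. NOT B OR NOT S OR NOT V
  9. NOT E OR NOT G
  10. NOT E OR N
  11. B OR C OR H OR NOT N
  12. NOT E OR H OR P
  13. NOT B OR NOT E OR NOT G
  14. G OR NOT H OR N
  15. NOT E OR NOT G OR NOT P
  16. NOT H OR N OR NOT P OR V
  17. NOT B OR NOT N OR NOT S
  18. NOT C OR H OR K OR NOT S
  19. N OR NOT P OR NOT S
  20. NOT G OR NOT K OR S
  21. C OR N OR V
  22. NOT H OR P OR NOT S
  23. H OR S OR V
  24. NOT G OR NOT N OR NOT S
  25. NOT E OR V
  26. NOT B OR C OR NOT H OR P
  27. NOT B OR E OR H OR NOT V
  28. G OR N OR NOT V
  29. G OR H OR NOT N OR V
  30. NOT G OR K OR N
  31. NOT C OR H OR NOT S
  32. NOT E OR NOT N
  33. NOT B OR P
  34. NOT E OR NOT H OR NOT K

S = False, G = True, B = False, K = False, E = False, C = False, V = True, H = True, P = True, N = True

Set S = False.
Set G = True.
  then (NOT E OR NOT G) forces E = False.
  then (NOT G OR NOT K OR S) forces K = False.
  then (NOT G OR K OR N) forces N = True.
Try B = True:
  (NOT B OR NOT P) forces P = False.
  clause (NOT B OR P) is falsified — backtrack.
So B = False.
Set C = False.
  then (B OR C OR H OR NOT N) forces H = True.
  then (C OR E OR NOT H OR P) forces P = True.
Set V = True.
All clauses satisfied.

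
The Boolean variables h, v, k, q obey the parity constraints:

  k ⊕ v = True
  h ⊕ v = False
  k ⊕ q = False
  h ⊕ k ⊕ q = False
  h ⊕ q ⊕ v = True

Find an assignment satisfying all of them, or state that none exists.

h = False; v = False; k = True; q = True

k ⊕ v = T ⊕ F = True ✓
h ⊕ v = F ⊕ F = False ✓
k ⊕ q = T ⊕ T = False ✓
h ⊕ k ⊕ q = F ⊕ T ⊕ T = False ✓
h ⊕ q ⊕ v = F ⊕ T ⊕ F = True ✓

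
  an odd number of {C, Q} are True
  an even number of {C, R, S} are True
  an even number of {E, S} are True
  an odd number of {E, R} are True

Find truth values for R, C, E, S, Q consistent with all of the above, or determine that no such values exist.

R = True, C = True, E = False, S = False, Q = False

{C, Q}: 1 true → odd ✓
{C, R, S}: 2 true → even ✓
{E, S}: 0 true → even ✓
{E, R}: 1 true → odd ✓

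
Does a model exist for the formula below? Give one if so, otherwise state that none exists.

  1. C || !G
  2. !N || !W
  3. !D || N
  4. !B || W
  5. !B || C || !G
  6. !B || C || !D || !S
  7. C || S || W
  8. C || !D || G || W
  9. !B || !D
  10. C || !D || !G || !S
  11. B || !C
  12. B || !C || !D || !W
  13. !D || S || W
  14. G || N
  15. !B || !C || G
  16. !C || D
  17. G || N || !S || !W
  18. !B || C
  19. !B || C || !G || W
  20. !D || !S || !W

Try C = True:
  (B || !C) forces B = True.
  (!B || W) forces W = True.
  (!N || !W) forces N = False.
  (!D || N) forces D = False.
  clause (!C || D) is falsified — backtrack.
So C = False.
  then (C || !G) forces G = False.
  then (G || N) forces N = True.
  then (!B || C) forces B = False.
  then (!N || !W) forces W = False.
  then (C || S || W) forces S = True.
  then (C || !D || G || W) forces D = False.
All clauses satisfied.

C = False, W = False, D = False, B = False, S = True, N = True, G = False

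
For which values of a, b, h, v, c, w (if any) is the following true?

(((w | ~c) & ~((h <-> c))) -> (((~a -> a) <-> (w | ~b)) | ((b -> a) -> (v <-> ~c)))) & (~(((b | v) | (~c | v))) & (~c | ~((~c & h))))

a = False, b = False, h = False, v = False, c = True, w = False

  ((w | ~c) & ~((h <-> c))) -> (((~a -> a) <-> (w | ~b)) | ((b -> a) -> (v <-> ~c))) = True
    (w | ~c) & ~((h <-> c)) = False
      w | ~c = False
        ~c = False
      ~((h <-> c)) = True
        h <-> c = False
    ((~a -> a) <-> (w | ~b)) | ((b -> a) -> (v <-> ~c)) = True
      (~a -> a) <-> (w | ~b) = False
        ~a -> a = False
          ~a = True
        w | ~b = True
          ~b = True
      (b -> a) -> (v <-> ~c) = True
        b -> a = True
        v <-> ~c = True
          ~c = False
  ~(((b | v) | (~c | v))) & (~c | ~((~c & h))) = True
    ~(((b | v) | (~c | v))) = True
      (b | v) | (~c | v) = False
        b | v = False
        ~c | v = False
          ~c = False
    ~c | ~((~c & h)) = True
      ~c = False
      ~((~c & h)) = True
        ~c & h = False
          ~c = False
Both conjuncts True, so the formula holds.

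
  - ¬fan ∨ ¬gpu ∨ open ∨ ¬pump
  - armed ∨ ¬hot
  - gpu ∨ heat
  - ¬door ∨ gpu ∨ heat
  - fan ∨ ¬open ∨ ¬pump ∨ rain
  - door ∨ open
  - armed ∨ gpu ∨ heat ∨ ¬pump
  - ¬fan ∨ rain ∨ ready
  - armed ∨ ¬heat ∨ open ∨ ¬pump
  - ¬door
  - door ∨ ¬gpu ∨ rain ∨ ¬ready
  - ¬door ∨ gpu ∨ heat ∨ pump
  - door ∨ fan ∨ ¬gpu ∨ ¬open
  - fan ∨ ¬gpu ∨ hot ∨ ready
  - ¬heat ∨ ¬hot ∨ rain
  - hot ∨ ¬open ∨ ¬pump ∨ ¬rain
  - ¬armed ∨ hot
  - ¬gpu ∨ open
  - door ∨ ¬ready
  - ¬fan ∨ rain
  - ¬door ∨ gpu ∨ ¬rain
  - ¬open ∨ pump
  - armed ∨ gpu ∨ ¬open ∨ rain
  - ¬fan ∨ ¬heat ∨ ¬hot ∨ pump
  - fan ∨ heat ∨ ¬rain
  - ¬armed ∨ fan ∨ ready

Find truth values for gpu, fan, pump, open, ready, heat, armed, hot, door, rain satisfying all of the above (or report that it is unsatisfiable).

gpu = True, fan = True, pump = True, open = True, ready = False, heat = False, armed = True, hot = True, door = False, rain = True

Unit clause (¬door) forces door = False.
In (door ∨ ¬ready) only ¬ready is left, so ready = False.
In (door ∨ open) only open is left, so open = True.
In (¬open ∨ pump) only pump is left, so pump = True.
Set gpu = True.
  then (door ∨ fan ∨ ¬gpu ∨ ¬open) forces fan = True.
  then (¬fan ∨ rain) forces rain = True.
  then (hot ∨ ¬open ∨ ¬pump ∨ ¬rain) forces hot = True.
  then (armed ∨ ¬hot) forces armed = True.
Set heat = False.
All clauses satisfied.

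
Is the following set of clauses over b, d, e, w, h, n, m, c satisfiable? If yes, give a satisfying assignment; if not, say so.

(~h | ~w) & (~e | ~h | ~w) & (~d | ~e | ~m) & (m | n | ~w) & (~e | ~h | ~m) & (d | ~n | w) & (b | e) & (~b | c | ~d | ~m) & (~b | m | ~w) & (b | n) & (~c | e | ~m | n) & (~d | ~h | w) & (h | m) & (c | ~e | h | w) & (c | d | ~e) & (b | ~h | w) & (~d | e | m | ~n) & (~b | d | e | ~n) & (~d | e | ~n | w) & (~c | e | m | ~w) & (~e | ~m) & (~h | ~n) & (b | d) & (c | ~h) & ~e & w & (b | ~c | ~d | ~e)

b = True, d = False, e = False, w = True, h = False, n = False, m = True, c = False

Unit clause (~e) forces e = False.
Unit clause (w) forces w = True.
In (~h | ~w) only ~h is left, so h = False.
In (b | e) only b is left, so b = True.
In (~b | m | ~w) only m is left, so m = True.
Set d = False.
  then (~b | d | e | ~n) forces n = False.
  then (~c | e | ~m | n) forces c = False.
All clauses satisfied.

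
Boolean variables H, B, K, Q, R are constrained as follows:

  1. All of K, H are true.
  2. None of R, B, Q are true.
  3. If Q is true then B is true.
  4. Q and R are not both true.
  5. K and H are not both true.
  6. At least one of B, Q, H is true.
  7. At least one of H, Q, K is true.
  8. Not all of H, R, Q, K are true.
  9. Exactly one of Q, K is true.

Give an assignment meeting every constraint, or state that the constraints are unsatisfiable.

No satisfying assignment exists.

Case H = True:
  (1) forces K = True.
  Constraint (5) is violated (K=T, H=T) — contradiction.
Case H = False:
  Constraint (1) is violated (H=F) — contradiction.
Both cases fail — unsatisfiable.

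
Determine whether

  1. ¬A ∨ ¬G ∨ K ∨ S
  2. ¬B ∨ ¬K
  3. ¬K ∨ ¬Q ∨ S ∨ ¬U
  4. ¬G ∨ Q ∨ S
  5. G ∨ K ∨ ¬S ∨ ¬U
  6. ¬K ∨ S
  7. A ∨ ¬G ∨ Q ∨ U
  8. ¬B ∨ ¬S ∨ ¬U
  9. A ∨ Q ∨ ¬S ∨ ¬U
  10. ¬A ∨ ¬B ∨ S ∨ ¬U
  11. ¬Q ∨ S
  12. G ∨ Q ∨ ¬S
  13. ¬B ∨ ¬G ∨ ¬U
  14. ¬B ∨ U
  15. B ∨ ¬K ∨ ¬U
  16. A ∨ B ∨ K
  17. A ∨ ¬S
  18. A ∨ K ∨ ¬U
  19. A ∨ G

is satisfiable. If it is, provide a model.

G = True, S = True, K = True, A = True, U = False, B = False, Q = True

Set G = True.
Set S = True.
  then (A ∨ ¬S) forces A = True.
Set K = True.
  then (¬B ∨ ¬K) forces B = False.
  then (B ∨ ¬K ∨ ¬U) forces U = False.
Set Q = True.
All clauses satisfied.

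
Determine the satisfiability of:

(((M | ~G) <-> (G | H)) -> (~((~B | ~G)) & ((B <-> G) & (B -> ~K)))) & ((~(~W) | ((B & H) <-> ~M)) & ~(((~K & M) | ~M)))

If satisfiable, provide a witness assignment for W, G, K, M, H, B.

W: True, G: False, K: True, M: True, H: False, B: True

  ((M | ~G) <-> (G | H)) -> (~((~B | ~G)) & ((B <-> G) & (B -> ~K))) = True
    (M | ~G) <-> (G | H) = False
      M | ~G = True
        ~G = True
      G | H = False
    ~((~B | ~G)) & ((B <-> G) & (B -> ~K)) = False
      ~((~B | ~G)) = False
        ~B | ~G = True
          ~B = False
          ~G = True
      (B <-> G) & (B -> ~K) = False
        B <-> G = False
        B -> ~K = False
          ~K = False
  (~(~W) | ((B & H) <-> ~M)) & ~(((~K & M) | ~M)) = True
    ~(~W) | ((B & H) <-> ~M) = True
      ~(~W) = True
        ~W = False
      (B & H) <-> ~M = True
        B & H = False
        ~M = False
    ~(((~K & M) | ~M)) = True
      (~K & M) | ~M = False
        ~K & M = False
          ~K = False
        ~M = False
Both conjuncts True, so the formula holds.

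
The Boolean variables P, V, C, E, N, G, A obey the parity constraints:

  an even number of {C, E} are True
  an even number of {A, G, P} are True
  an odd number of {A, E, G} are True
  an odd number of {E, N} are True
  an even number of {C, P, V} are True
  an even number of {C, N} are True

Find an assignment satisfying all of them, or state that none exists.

Adding constraints 1, 4, 6 mod 2: every variable appears an even number of times on the left, so the left side is 0.
But the right sides sum to 1 (mod 2). 0 ≠ 1 — the system is inconsistent.

Unsatisfiable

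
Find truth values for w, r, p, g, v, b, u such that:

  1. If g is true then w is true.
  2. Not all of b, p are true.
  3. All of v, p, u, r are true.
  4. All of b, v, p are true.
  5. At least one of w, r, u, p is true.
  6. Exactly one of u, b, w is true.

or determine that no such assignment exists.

Unsatisfiable — no assignment works.

Case p = True:
  (2) with p=T forces b = False.
  Constraint (4) is violated (b=F) — contradiction.
Case p = False:
  Constraint (3) is violated (p=F) — contradiction.
Both cases fail — unsatisfiable.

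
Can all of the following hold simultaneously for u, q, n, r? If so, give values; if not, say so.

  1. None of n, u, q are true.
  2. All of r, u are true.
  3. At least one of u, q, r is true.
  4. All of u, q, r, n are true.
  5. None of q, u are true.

The formula is unsatisfiable.

Case u = True:
  Constraint (1) is violated (u=T) — contradiction.
Case u = False:
  Constraint (2) is violated (u=F) — contradiction.
Both cases fail — unsatisfiable.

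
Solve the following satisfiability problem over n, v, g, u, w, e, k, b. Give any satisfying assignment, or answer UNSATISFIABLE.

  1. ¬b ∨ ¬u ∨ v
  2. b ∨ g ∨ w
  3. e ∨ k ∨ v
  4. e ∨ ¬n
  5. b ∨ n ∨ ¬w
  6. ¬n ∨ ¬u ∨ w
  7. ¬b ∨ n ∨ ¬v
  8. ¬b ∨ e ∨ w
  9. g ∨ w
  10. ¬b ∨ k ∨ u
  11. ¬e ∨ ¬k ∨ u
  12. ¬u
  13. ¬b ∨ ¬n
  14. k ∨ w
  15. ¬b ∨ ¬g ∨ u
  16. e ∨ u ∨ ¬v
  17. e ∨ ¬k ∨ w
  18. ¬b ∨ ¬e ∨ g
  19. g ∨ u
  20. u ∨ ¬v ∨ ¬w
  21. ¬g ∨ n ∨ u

n: True; v: False; g: True; u: False; w: True; e: True; k: False; b: False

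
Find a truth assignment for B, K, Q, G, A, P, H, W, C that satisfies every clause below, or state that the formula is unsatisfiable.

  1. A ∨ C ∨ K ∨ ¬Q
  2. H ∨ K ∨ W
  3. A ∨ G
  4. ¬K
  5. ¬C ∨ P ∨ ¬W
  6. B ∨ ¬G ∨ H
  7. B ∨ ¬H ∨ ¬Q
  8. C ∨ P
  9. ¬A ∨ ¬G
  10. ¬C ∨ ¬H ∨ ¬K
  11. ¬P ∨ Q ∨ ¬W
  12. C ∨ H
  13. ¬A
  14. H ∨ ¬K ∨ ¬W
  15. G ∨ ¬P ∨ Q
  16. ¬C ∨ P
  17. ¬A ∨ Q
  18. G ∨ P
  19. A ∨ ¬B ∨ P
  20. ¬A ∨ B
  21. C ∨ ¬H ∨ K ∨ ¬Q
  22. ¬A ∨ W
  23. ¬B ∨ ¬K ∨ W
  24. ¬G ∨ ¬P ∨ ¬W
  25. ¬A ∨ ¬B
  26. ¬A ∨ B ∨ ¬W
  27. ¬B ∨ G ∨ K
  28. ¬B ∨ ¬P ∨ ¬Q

B = False, K = False, Q = False, G = True, A = False, P = True, H = True, W = False, C = True

Unit clause (¬K) forces K = False.
Unit clause (¬A) forces A = False.
In (A ∨ G) only G is left, so G = True.
Set B = False.
  then (B ∨ ¬G ∨ H) forces H = True.
  then (B ∨ ¬H ∨ ¬Q) forces Q = False.
Try P = False:
  (C ∨ P) forces C = True.
  clause (¬C ∨ P) is falsified — backtrack.
So P = True.
  then (¬P ∨ Q ∨ ¬W) forces W = False.
Set C = True.
All clauses satisfied.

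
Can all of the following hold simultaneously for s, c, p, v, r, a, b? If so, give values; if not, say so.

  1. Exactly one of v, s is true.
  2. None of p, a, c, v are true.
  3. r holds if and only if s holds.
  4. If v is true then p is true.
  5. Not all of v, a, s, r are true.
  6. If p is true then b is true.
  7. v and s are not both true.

s: True, c: False, p: False, v: False, r: True, a: False, b: True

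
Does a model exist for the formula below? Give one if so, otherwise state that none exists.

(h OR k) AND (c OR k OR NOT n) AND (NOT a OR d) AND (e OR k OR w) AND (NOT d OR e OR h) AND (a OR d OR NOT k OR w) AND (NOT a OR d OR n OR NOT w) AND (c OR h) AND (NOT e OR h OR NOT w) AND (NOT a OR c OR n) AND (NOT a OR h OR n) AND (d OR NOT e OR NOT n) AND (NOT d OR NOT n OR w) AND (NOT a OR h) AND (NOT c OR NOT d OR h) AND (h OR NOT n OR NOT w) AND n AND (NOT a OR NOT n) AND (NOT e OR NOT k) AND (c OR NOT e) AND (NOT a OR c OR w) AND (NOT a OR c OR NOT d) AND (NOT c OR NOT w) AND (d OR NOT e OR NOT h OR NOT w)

c = False, w = True, h = True, d = False, n = True, k = True, a = False, e = False

Unit clause (n) forces n = True.
In (NOT a OR NOT n) only NOT a is left, so a = False.
Set c = False.
  then (c OR k OR NOT n) forces k = True.
  then (c OR h) forces h = True.
  then (NOT e OR NOT k) forces e = False.
Try w = False:
  (a OR d OR NOT k OR w) forces d = True.
  clause (NOT d OR NOT n OR w) is falsified — backtrack.
So w = True.
Set d = False.
All clauses satisfied.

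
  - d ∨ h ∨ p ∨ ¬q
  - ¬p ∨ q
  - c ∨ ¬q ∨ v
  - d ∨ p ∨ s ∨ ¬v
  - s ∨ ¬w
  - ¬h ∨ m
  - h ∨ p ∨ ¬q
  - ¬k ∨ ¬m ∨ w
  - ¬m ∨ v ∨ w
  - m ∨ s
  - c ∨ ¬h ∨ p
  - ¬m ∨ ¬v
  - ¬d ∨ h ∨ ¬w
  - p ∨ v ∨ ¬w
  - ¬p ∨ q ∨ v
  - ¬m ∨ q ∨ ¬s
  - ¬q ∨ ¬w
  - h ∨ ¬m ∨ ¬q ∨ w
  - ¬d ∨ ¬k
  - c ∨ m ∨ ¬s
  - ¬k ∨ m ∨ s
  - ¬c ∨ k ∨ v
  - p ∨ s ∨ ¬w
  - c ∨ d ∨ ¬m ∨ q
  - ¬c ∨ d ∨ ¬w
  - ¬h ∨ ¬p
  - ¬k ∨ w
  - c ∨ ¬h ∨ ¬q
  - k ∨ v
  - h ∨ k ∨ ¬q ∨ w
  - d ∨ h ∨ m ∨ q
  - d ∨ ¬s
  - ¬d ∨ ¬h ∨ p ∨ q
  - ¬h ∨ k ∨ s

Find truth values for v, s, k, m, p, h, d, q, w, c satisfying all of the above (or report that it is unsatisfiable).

Set v = True.
  then (¬m ∨ ¬v) forces m = False.
  then (¬h ∨ m) forces h = False.
  then (m ∨ s) forces s = True.
  then (c ∨ m ∨ ¬s) forces c = True.
  then (d ∨ ¬s) forces d = True.
  then (¬d ∨ h ∨ ¬w) forces w = False.
  then (¬d ∨ ¬k) forces k = False.
  then (h ∨ k ∨ ¬q ∨ w) forces q = False.
  then (¬p ∨ q) forces p = False.
All clauses satisfied.

v = True; s = True; k = False; m = False; p = False; h = False; d = True; q = False; w = False; c = True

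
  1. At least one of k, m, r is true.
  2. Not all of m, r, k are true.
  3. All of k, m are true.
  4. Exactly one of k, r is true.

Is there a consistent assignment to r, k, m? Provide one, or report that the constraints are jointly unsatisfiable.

r = False, k = True, m = True

  (1) {k, m, r}: 2 true — at least one ✓
  (2) {m, r, k}: 2/3 true — not all ✓
  (3) {k, m}: all 2 true ✓
  (4) {k, r}: 1 true — exactly one ✓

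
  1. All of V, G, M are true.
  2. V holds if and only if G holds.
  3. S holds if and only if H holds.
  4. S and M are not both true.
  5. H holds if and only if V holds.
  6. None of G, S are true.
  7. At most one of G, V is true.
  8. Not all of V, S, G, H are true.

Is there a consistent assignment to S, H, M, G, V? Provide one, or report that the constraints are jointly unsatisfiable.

The formula is unsatisfiable.

Case G = True:
  Constraint (6) is violated (G=T) — contradiction.
Case G = False:
  Constraint (1) is violated (G=F) — contradiction.
Both cases fail — unsatisfiable.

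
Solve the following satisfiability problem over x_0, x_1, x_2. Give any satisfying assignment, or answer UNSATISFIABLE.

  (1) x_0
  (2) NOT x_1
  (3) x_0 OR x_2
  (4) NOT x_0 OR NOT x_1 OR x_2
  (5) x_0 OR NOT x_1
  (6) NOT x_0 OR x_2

Unit clause (x_0) forces x_0 = True.
Unit clause (NOT x_1) forces x_1 = False.
In (NOT x_0 OR x_2) only x_2 is left, so x_2 = True.
Check each clause:
  (x_0): x_0 holds.
  (NOT x_1): NOT x_1 holds.
  (x_0 OR x_2): x_0 holds.
  (NOT x_0 OR NOT x_1 OR x_2): NOT x_1 holds.
  (x_0 OR NOT x_1): x_0 holds.
  (NOT x_0 OR x_2): x_2 holds.
All clauses satisfied.

x_0 = True; x_1 = False; x_2 = True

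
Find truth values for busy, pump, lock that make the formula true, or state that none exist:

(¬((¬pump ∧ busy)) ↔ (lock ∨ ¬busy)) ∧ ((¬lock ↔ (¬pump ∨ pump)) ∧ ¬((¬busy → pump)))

busy = False; pump = False; lock = False

  ¬((¬pump ∧ busy)) ↔ (lock ∨ ¬busy) = True
    ¬((¬pump ∧ busy)) = True
      ¬pump ∧ busy = False
        ¬pump = True
    lock ∨ ¬busy = True
      ¬busy = True
  (¬lock ↔ (¬pump ∨ pump)) ∧ ¬((¬busy → pump)) = True
    ¬lock ↔ (¬pump ∨ pump) = True
      ¬lock = True
      ¬pump ∨ pump = True
        ¬pump = True
    ¬((¬busy → pump)) = True
      ¬busy → pump = False
        ¬busy = True
Both conjuncts True, so the formula holds.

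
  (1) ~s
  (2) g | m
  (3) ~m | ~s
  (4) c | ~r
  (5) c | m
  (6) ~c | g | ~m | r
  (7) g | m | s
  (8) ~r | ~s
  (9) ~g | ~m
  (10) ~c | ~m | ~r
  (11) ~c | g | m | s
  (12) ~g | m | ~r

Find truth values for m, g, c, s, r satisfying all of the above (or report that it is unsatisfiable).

m=T; g=F; c=F; s=F; r=F

Unit clause (~s) forces s = False.
Set m = True.
  then (~g | ~m) forces g = False.
Try c = True:
  (~c | g | ~m | r) forces r = True.
  clause (~c | ~m | ~r) is falsified — backtrack.
So c = False.
  then (c | ~r) forces r = False.
All clauses satisfied.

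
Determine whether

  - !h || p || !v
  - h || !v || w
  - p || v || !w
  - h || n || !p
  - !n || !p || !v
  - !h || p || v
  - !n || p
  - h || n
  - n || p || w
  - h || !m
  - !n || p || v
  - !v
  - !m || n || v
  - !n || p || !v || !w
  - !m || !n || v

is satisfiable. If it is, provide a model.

Unit clause (!v) forces v = False.
Set n = True.
  then (!n || p) forces p = True.
  then (!m || !n || v) forces m = False.
Set w = True.
Set h = False.
All clauses satisfied.

v: False, n: True, w: True, m: False, p: True, h: False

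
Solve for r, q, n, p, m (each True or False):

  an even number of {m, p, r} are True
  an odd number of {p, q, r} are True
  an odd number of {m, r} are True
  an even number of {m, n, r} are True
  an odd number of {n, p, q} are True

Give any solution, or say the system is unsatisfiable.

r: True, q: True, n: True, p: True, m: False

{m, p, r}: 2 true → even ✓
{p, q, r}: 3 true → odd ✓
{m, r}: 1 true → odd ✓
{m, n, r}: 2 true → even ✓
{n, p, q}: 3 true → odd ✓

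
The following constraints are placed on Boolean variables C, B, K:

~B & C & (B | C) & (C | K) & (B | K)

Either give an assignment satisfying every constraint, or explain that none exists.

Unit clause (~B) forces B = False.
Unit clause (C) forces C = True.
In (B | K) only K is left, so K = True.
Check each clause:
  (~B): ~B holds.
  (C): C holds.
  (B | C): C holds.
  (C | K): C holds.
  (B | K): K holds.
All clauses satisfied.

C = True, B = False, K = True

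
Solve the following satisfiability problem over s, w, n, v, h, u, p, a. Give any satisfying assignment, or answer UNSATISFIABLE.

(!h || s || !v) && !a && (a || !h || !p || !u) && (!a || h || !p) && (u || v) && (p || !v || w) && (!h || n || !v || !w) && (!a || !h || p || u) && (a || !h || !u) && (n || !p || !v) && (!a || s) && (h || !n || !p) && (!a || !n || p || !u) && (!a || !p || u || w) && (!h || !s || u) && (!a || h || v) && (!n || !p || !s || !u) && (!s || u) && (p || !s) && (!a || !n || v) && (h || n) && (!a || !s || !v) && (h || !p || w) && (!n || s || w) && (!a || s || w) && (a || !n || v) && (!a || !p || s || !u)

s: False, w: True, n: True, v: True, h: False, u: False, p: False, a: False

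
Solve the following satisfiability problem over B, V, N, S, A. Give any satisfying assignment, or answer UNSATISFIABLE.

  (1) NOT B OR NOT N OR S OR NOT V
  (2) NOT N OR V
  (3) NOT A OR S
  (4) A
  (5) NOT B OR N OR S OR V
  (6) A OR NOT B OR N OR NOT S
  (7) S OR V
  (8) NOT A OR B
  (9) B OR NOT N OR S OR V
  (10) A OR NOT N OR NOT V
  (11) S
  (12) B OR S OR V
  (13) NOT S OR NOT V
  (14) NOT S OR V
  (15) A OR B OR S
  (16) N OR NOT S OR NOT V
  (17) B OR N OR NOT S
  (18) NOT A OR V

No satisfying assignment exists.

Case S = True:
  (A) forces A = True.
  (NOT A OR B) forces B = True.
  (NOT S OR NOT V) forces V = False.
  Clause (NOT S OR V) is falsified — contradiction.
Case S = False:
  Clause (S) is falsified — contradiction.
Both cases fail, so the formula is unsatisfiable.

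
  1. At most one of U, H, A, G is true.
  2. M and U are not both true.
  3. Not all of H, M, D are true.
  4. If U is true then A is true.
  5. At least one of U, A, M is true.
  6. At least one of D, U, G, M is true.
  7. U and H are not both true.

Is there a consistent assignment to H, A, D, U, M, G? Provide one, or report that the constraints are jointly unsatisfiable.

H = False; A = False; D = True; U = False; M = True; G = False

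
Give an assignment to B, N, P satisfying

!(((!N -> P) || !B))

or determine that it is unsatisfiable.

B = True; N = False; P = False

  !(((!N -> P) || !B)) = True
    (!N -> P) || !B = False
      !N -> P = False
        !N = True
      !B = False
The formula evaluates to True.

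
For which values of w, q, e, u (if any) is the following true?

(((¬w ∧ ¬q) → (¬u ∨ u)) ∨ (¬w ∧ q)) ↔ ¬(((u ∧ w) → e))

w = True, q = True, e = False, u = True

  (((¬w ∧ ¬q) → (¬u ∨ u)) ∨ (¬w ∧ q)) ↔ ¬(((u ∧ w) → e)) = True
    ((¬w ∧ ¬q) → (¬u ∨ u)) ∨ (¬w ∧ q) = True
      (¬w ∧ ¬q) → (¬u ∨ u) = True
        ¬w ∧ ¬q = False
          ¬w = False
          ¬q = False
        ¬u ∨ u = True
          ¬u = False
      ¬w ∧ q = False
        ¬w = False
    ¬(((u ∧ w) → e)) = True
      (u ∧ w) → e = False
        u ∧ w = True
The formula evaluates to True.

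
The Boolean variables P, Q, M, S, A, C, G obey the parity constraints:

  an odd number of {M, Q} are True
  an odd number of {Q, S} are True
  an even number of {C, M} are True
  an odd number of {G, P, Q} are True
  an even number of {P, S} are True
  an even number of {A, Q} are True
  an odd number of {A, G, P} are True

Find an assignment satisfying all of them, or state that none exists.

P=T, Q=F, M=T, S=T, A=F, C=T, G=F

{M, Q}: 1 true → odd ✓
{Q, S}: 1 true → odd ✓
{C, M}: 2 true → even ✓
{G, P, Q}: 1 true → odd ✓
{P, S}: 2 true → even ✓
{A, Q}: 0 true → even ✓
{A, G, P}: 1 true → odd ✓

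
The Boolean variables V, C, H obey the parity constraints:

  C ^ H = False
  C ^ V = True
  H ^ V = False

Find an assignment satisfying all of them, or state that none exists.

Adding constraints 1, 2, 3 mod 2: every variable appears an even number of times on the left, so the left side is 0.
But the right sides sum to 1 (mod 2). 0 ≠ 1 — the system is inconsistent.

Unsatisfiable — no assignment works.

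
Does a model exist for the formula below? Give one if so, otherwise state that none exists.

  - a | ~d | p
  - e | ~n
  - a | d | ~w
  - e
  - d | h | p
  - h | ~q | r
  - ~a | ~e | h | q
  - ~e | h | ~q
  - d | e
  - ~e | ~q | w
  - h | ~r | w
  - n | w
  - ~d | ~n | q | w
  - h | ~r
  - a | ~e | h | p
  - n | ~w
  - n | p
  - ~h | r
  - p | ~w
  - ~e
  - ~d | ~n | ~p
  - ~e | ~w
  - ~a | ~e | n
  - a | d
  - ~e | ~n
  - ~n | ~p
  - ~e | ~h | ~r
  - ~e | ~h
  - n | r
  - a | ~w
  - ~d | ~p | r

Case e = True:
  Clause (~e) is falsified — contradiction.
Case e = False:
  Clause (e) is falsified — contradiction.
Both cases fail, so the formula is unsatisfiable.

The formula is unsatisfiable.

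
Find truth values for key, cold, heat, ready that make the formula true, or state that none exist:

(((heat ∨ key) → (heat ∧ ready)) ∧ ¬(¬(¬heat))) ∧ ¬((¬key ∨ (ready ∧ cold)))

Unsatisfiable — no assignment works.

Case heat = True: the conjunct ¬(¬(¬heat)) becomes ¬(¬False) = False.
Case heat = False: the formula simplifies to ¬key ∧ ¬((¬key ∨ (ready ∧ cold))).
  key = True: the conjunct ¬key is False.
  key = False: the conjunct ¬((¬key ∨ (ready ∧ cold))) becomes ¬((True ∨ (ready ∧ cold))) = False.
Both cases fail — unsatisfiable.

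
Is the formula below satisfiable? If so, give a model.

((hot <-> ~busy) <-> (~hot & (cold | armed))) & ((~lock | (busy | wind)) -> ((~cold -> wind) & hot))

hot=T, lock=T, armed=T, cold=T, busy=T, wind=F

  (hot <-> ~busy) <-> (~hot & (cold | armed)) = True
    hot <-> ~busy = False
      ~busy = False
    ~hot & (cold | armed) = False
      ~hot = False
      cold | armed = True
  (~lock | (busy | wind)) -> ((~cold -> wind) & hot) = True
    ~lock | (busy | wind) = True
      ~lock = False
      busy | wind = True
    (~cold -> wind) & hot = True
      ~cold -> wind = True
        ~cold = False
Both conjuncts True, so the formula holds.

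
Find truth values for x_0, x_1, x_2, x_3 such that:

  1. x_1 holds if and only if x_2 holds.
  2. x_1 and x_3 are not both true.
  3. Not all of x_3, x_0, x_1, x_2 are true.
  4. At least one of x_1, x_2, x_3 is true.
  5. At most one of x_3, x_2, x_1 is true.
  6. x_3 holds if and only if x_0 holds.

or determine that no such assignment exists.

x_0 = True, x_1 = False, x_2 = False, x_3 = True

  (1) x_1=F, x_2=F — same ✓
  (2) x_1=F, x_3=T — not both ✓
  (3) {x_3, x_0, x_1, x_2}: 2/4 true — not all ✓
  (4) {x_1, x_2, x_3}: 1 true — at least one ✓
  (5) {x_3, x_2, x_1}: 1 true — at most one ✓
  (6) x_3=T, x_0=T — same ✓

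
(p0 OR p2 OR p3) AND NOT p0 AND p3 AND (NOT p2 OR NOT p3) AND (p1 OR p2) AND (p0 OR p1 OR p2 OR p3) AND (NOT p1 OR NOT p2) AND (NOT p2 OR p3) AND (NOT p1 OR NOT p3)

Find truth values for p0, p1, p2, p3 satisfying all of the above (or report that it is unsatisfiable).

Case p0 = True:
  Clause (NOT p0) is falsified — contradiction.
Case p0 = False:
  (p3) forces p3 = True.
  (NOT p2 OR NOT p3) forces p2 = False.
  (p1 OR p2) forces p1 = True.
  Clause (NOT p1 OR NOT p3) is falsified — contradiction.
Both cases fail, so the formula is unsatisfiable.

Unsatisfiable — no assignment works.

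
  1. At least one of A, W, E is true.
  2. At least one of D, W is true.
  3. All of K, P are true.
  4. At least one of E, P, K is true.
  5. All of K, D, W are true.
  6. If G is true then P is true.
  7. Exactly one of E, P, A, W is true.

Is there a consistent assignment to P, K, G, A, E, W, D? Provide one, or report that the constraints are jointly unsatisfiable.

Unsatisfiable

Case W = True:
  (3) forces K = True.
  (3) forces P = True.
  Constraint (7) is violated (P=T, W=T) — contradiction.
Case W = False:
  Constraint (5) is violated (W=F) — contradiction.
Both cases fail — unsatisfiable.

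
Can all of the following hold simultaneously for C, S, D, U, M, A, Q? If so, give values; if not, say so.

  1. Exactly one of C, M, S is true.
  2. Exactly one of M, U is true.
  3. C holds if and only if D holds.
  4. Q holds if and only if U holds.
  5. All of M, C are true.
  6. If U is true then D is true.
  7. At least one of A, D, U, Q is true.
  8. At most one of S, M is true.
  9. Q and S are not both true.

Unsatisfiable

Case C = True:
  (1) with C=T forces M = False.
  Constraint (5) is violated (M=F) — contradiction.
Case C = False:
  Constraint (5) is violated (C=F) — contradiction.
Both cases fail — unsatisfiable.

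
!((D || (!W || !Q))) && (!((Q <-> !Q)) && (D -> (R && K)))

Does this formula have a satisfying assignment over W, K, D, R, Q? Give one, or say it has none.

W = True, K = True, D = False, R = True, Q = True

  !((D || (!W || !Q))) = True
    D || (!W || !Q) = False
      !W || !Q = False
        !W = False
        !Q = False
  !((Q <-> !Q)) && (D -> (R && K)) = True
    !((Q <-> !Q)) = True
      Q <-> !Q = False
        !Q = False
    D -> (R && K) = True
      R && K = True
Both conjuncts True, so the formula holds.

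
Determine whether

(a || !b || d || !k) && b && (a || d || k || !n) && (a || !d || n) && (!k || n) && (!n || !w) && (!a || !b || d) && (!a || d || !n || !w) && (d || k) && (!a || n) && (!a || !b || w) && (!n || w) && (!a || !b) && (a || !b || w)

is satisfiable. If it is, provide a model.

Unsatisfiable — no assignment works.

Case b = True:
  (!a || !b) forces a = False.
  (a || !b || w) forces w = True.
  (!n || !w) forces n = False.
  (a || !d || n) forces d = False.
  (a || !b || d || !k) forces k = False.
  Clause (d || k) is falsified — contradiction.
Case b = False:
  Clause (b) is falsified — contradiction.
Both cases fail, so the formula is unsatisfiable.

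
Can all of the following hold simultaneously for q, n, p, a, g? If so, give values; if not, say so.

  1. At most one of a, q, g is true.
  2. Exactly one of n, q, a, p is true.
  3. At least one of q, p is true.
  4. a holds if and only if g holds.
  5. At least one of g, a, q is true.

q=T, n=F, p=F, a=F, g=F

  (1) {a, q, g}: 1 true — at most one ✓
  (2) {n, q, a, p}: 1 true — exactly one ✓
  (3) {q, p}: 1 true — at least one ✓
  (4) a=F, g=F — same ✓
  (5) {g, a, q}: 1 true — at least one ✓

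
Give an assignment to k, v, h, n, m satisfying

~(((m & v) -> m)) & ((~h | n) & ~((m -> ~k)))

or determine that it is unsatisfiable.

The conjunct ~(((m & v) -> m)) is unsatisfiable on its own:
  v=F, m=F: evaluates to False.
  v=F, m=T: evaluates to False.
  v=T, m=F: evaluates to False.
  v=T, m=T: evaluates to False.
So the whole conjunction is unsatisfiable.

UNSATISFIABLE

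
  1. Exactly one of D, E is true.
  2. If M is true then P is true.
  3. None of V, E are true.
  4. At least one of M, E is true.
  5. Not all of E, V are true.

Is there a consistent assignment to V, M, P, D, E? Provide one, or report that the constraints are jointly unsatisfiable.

V = False, M = True, P = True, D = True, E = False

  (1) {D, E}: 1 true — exactly one ✓
  (2) M=T ⇒ P: T ✓
  (3) {V, E}: 0 true — none ✓
  (4) {M, E}: 1 true — at least one ✓
  (5) {E, V}: 0/2 true — not all ✓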